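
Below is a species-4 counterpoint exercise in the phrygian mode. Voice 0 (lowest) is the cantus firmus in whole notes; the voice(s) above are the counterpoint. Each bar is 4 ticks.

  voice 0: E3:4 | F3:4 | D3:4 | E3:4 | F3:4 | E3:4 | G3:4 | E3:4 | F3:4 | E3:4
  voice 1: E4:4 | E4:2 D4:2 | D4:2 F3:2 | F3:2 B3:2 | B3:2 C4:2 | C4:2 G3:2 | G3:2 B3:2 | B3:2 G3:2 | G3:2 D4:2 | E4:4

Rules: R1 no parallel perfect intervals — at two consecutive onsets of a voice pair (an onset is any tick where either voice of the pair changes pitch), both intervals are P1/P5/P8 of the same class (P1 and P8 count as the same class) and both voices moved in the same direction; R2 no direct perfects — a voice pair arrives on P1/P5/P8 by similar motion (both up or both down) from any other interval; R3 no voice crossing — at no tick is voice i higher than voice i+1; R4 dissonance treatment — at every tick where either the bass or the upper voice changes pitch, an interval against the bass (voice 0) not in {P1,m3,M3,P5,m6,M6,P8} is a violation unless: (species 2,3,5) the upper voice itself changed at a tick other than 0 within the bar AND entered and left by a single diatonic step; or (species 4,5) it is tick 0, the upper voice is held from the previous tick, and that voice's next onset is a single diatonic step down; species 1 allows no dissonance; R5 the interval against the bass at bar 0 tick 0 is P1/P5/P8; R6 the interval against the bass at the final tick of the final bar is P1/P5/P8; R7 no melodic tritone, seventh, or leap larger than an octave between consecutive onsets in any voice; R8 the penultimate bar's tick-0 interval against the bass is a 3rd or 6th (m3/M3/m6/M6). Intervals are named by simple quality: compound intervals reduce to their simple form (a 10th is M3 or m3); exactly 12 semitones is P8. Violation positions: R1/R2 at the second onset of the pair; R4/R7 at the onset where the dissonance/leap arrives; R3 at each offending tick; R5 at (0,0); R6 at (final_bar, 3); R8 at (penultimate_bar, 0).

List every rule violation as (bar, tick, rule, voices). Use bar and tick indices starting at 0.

(3, 0, R4, (0, 1))
(3, 2, R7, (1,))
(4, 0, R4, (0, 1))
(8, 0, R4, (0, 1))
(8, 0, R8, (0, 1))

bar 0: v0=E3 v1=E4 downbeat P8
bar 1: v0=F3 v1=E4 downbeat M7
bar 2: v0=D3 v1=D4 downbeat P8
bar 3: v0=E3 v1=F3 downbeat m2
bar 4: v0=F3 v1=B3 downbeat TT
bar 5: v0=E3 v1=C4 downbeat m6
bar 6: v0=G3 v1=G3 downbeat P1
bar 7: v0=E3 v1=B3 downbeat P5
bar 8: v0=F3 v1=G3 downbeat M2
bar 9: v0=E3 v1=E4 downbeat P8
  -> R4 @ bar 3 tick 0 v(0, 1): E3/F3 m2 untreated
  -> R7 @ bar 3 tick 2 v(1,): F3->B3 leap 6st
  -> R4 @ bar 4 tick 0 v(0, 1): F3/B3 TT untreated
  -> R4 @ bar 8 tick 0 v(0, 1): F3/G3 M2 untreated
  -> R8 @ bar 8 tick 0 v(0, 1): penult M2 not 3rd/6th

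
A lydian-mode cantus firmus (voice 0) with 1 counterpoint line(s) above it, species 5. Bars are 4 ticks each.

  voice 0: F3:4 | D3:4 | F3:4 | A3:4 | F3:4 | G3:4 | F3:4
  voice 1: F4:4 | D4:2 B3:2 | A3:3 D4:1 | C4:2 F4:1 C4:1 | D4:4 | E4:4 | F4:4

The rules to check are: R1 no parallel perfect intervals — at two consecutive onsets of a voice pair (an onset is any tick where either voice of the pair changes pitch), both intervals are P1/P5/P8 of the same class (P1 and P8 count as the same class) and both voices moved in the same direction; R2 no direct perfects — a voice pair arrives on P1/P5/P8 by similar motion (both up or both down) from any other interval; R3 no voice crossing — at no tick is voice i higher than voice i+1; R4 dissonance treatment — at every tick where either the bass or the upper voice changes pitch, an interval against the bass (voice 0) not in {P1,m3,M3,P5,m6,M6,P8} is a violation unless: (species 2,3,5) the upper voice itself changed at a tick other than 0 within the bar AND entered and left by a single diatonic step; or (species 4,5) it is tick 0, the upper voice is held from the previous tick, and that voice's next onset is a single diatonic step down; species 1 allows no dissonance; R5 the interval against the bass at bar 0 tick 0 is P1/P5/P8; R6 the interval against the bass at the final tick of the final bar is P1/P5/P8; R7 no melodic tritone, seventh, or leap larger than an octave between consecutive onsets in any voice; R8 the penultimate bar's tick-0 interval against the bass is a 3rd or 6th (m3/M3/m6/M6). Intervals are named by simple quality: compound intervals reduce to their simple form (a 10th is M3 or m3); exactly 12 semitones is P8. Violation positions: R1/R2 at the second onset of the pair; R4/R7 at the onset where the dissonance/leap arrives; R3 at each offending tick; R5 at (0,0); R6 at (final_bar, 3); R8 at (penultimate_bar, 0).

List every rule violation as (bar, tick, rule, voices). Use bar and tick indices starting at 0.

(1, 0, R1, (0, 1))

bar 0: v0=F3 v1=F4 downbeat P8
bar 1: v0=D3 v1=D4 downbeat P8
bar 2: v0=F3 v1=A3 downbeat M3
bar 3: v0=A3 v1=C4 downbeat m3
bar 4: v0=F3 v1=D4 downbeat M6
bar 5: v0=G3 v1=E4 downbeat M6
bar 6: v0=F3 v1=F4 downbeat P8
  -> R1 @ bar 1 tick 0 v(0, 1): F3/F4 P8 -> D3/D4 P8 similar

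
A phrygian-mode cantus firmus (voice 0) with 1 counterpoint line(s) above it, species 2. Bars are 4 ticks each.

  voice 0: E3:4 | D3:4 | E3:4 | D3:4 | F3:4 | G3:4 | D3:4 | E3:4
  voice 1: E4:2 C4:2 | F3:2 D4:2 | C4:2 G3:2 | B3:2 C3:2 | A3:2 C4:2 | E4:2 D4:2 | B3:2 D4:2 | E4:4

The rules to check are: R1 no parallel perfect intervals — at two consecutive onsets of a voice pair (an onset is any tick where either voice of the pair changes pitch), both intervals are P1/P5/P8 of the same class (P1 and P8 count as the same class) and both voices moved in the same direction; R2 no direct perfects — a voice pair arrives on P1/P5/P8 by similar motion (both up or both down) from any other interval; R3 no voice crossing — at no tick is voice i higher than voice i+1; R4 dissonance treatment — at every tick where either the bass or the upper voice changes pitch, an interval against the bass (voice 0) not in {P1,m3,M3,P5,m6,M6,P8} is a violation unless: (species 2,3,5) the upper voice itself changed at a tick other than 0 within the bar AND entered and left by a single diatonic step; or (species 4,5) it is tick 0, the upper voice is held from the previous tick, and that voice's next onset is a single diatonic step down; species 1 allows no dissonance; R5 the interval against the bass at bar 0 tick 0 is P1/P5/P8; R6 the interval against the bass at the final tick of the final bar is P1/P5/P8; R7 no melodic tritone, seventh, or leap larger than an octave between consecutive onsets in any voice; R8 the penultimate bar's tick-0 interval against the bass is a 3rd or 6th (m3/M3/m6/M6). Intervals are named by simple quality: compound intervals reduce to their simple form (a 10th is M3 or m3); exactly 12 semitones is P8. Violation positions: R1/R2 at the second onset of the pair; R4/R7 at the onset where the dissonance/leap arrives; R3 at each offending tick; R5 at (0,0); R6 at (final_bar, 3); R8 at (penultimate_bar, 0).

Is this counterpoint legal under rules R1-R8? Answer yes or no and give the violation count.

No (5 violations)

bar 0: v0=E3 v1=E4 (P8)
bar 1: v0=D3 v1=F3 (m3)
bar 2: v0=E3 v1=C4 (m6)
bar 3: v0=D3 v1=B3 (M6)
bar 4: v0=F3 v1=A3 (M3)
bar 5: v0=G3 v1=E4 (M6)
bar 6: v0=D3 v1=B3 (M6)
bar 7: v0=E3 v1=E4 (P8)
  R3 @ bar3.2: D3 above C3
  R4 @ bar3.2: D3/C3 M2 untreated
  R7 @ bar3.2: B3->C3 leap 11st
  R3 @ bar3.3: D3 above C3
  R1 @ bar7.0: D3/D4 P8 -> E3/E4 P8 similar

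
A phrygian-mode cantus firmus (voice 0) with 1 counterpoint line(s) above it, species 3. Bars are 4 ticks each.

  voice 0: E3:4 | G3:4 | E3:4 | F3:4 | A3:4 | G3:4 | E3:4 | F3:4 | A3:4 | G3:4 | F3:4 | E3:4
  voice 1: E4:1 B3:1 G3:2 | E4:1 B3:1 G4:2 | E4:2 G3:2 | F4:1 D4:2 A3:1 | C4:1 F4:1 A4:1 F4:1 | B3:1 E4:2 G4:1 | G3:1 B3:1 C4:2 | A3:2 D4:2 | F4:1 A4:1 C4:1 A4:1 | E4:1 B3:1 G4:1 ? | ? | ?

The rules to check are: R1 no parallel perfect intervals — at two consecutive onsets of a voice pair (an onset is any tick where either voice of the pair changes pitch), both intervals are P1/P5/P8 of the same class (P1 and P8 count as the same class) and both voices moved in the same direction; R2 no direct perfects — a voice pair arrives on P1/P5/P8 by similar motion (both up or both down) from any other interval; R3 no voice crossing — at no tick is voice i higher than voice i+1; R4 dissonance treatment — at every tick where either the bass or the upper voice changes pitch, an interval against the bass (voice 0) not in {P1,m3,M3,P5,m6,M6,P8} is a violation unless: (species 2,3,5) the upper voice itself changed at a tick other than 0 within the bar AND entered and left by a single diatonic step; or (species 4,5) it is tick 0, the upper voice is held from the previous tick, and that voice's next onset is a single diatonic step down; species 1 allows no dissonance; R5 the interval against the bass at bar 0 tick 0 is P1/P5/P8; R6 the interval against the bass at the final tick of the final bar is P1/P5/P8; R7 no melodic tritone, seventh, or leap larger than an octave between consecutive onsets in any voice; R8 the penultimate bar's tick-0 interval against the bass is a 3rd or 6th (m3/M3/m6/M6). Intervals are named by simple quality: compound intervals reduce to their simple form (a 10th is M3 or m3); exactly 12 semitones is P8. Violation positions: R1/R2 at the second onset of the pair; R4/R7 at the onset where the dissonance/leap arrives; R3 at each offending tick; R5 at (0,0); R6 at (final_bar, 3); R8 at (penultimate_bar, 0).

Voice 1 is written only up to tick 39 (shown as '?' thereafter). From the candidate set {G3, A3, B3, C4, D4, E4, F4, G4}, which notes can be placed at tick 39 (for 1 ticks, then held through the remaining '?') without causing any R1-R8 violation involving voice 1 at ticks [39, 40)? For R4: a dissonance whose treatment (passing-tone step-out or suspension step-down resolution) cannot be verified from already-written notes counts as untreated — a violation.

G3: legal
A3: violates R4,R7
B3: legal
C4: violates R4
D4: legal
E4: legal
F4: violates R4
G4: legal

{B3, D4, E4, G3, G4}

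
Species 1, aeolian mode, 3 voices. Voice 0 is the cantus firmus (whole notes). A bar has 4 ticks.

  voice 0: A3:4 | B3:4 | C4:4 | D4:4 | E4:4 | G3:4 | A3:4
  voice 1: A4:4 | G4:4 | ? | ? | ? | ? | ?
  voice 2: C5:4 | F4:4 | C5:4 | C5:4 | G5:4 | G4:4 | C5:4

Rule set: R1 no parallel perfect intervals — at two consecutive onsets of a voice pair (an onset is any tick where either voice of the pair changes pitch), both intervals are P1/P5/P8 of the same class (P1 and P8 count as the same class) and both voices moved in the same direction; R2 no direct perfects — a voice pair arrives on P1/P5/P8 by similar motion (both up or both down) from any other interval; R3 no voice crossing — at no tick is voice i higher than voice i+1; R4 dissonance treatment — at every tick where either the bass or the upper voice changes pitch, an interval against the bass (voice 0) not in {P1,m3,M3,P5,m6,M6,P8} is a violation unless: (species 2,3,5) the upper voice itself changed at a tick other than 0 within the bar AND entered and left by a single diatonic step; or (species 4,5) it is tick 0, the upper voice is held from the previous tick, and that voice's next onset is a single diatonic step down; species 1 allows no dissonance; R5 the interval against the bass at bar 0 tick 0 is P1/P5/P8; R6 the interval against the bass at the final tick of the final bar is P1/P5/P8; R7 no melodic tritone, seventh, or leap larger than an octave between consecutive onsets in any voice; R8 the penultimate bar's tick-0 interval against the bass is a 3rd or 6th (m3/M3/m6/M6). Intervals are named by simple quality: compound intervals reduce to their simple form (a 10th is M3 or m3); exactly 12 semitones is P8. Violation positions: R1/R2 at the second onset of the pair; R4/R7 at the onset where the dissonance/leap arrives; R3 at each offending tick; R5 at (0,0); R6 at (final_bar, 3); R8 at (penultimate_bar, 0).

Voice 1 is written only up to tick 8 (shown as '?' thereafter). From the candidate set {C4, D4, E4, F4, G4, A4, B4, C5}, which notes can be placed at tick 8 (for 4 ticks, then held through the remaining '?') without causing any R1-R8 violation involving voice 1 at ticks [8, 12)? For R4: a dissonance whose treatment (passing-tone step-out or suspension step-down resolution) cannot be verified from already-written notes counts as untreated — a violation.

{A4, C4, E4, G4}

C4: legal
D4: violates R4
E4: legal
F4: violates R4
G4: legal
A4: legal
B4: violates R4
C5: violates R2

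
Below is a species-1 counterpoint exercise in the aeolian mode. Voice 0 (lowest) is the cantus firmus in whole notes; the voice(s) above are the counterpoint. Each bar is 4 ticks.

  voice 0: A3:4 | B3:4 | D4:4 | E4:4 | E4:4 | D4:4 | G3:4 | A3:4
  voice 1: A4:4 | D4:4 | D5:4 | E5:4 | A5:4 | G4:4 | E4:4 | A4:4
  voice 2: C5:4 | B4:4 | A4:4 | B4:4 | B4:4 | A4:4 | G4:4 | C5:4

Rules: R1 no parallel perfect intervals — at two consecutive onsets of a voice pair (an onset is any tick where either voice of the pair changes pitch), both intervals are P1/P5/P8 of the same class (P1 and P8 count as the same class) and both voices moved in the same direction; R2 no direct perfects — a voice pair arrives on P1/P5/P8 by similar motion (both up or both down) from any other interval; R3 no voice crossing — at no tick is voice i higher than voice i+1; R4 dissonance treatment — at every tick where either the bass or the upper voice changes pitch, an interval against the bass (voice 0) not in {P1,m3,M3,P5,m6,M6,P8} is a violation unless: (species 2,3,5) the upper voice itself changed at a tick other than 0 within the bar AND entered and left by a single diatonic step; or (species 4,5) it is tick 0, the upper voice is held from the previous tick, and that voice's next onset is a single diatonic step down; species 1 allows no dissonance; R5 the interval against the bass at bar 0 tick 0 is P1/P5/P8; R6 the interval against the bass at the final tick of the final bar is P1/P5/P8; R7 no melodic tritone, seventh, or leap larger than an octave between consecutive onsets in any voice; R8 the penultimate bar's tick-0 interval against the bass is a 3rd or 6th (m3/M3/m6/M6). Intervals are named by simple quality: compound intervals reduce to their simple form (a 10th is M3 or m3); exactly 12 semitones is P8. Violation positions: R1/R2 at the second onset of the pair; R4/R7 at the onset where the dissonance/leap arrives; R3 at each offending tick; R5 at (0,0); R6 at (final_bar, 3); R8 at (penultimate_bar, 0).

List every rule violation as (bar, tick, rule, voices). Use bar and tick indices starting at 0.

bar 0: v0=A3 v1=A4 v2=C5 downbeat m3
bar 1: v0=B3 v1=D4 v2=B4 downbeat P8
bar 2: v0=D4 v1=D5 v2=A4 downbeat P5
bar 3: v0=E4 v1=E5 v2=B4 downbeat P5
bar 4: v0=E4 v1=A5 v2=B4 downbeat P5
bar 5: v0=D4 v1=G4 v2=A4 downbeat P5
bar 6: v0=G3 v1=E4 v2=G4 downbeat P8
bar 7: v0=A3 v1=A4 v2=C5 downbeat m3
  -> R5 @ bar 0 tick 0 v(0, 2): opens on m3
  -> R2 @ bar 2 tick 0 v(0, 1): B3/D4 m3 -> D4/D5 P8 similar
  -> R3 @ bar 2 tick 0 v(1, 2): D5 above A4
  -> R3 @ bar 2 tick 1 v(1, 2): D5 above A4
  -> R3 @ bar 2 tick 2 v(1, 2): D5 above A4
  -> R3 @ bar 2 tick 3 v(1, 2): D5 above A4
  -> R1 @ bar 3 tick 0 v(0, 1): D4/D5 P8 -> E4/E5 P8 similar
  -> R1 @ bar 3 tick 0 v(0, 2): D4/A4 P5 -> E4/B4 P5 similar
  -> R3 @ bar 3 tick 0 v(1, 2): E5 above B4
  -> R3 @ bar 3 tick 1 v(1, 2): E5 above B4
  -> R3 @ bar 3 tick 2 v(1, 2): E5 above B4
  -> R3 @ bar 3 tick 3 v(1, 2): E5 above B4
  -> R3 @ bar 4 tick 0 v(1, 2): A5 above B4
  -> R4 @ bar 4 tick 0 v(0, 1): E4/A5 P4 untreated
  -> R3 @ bar 4 tick 1 v(1, 2): A5 above B4
  -> R3 @ bar 4 tick 2 v(1, 2): A5 above B4
  -> R3 @ bar 4 tick 3 v(1, 2): A5 above B4
  -> R1 @ bar 5 tick 0 v(0, 2): E4/B4 P5 -> D4/A4 P5 similar
  -> R4 @ bar 5 tick 0 v(0, 1): D4/G4 P4 untreated
  -> R7 @ bar 5 tick 0 v(1,): A5->G4 leap 14st
  -> R2 @ bar 6 tick 0 v(0, 2): D4/A4 P5 -> G3/G4 P8 similar
  -> R8 @ bar 6 tick 0 v(0, 2): penult P8 not 3rd/6th
  -> R2 @ bar 7 tick 0 v(0, 1): G3/E4 M6 -> A3/A4 P8 similar
  -> R6 @ bar 7 tick 3 v(0, 2): closes on m3

(0, 0, R5, (0, 2))
(2, 0, R2, (0, 1))
(2, 0, R3, (1, 2))
(2, 1, R3, (1, 2))
(2, 2, R3, (1, 2))
(2, 3, R3, (1, 2))
(3, 0, R1, (0, 1))
(3, 0, R1, (0, 2))
(3, 0, R3, (1, 2))
(3, 1, R3, (1, 2))
(3, 2, R3, (1, 2))
(3, 3, R3, (1, 2))
(4, 0, R3, (1, 2))
(4, 0, R4, (0, 1))
(4, 1, R3, (1, 2))
(4, 2, R3, (1, 2))
(4, 3, R3, (1, 2))
(5, 0, R1, (0, 2))
(5, 0, R4, (0, 1))
(5, 0, R7, (1,))
(6, 0, R2, (0, 2))
(6, 0, R8, (0, 2))
(7, 0, R2, (0, 1))
(7, 3, R6, (0, 2))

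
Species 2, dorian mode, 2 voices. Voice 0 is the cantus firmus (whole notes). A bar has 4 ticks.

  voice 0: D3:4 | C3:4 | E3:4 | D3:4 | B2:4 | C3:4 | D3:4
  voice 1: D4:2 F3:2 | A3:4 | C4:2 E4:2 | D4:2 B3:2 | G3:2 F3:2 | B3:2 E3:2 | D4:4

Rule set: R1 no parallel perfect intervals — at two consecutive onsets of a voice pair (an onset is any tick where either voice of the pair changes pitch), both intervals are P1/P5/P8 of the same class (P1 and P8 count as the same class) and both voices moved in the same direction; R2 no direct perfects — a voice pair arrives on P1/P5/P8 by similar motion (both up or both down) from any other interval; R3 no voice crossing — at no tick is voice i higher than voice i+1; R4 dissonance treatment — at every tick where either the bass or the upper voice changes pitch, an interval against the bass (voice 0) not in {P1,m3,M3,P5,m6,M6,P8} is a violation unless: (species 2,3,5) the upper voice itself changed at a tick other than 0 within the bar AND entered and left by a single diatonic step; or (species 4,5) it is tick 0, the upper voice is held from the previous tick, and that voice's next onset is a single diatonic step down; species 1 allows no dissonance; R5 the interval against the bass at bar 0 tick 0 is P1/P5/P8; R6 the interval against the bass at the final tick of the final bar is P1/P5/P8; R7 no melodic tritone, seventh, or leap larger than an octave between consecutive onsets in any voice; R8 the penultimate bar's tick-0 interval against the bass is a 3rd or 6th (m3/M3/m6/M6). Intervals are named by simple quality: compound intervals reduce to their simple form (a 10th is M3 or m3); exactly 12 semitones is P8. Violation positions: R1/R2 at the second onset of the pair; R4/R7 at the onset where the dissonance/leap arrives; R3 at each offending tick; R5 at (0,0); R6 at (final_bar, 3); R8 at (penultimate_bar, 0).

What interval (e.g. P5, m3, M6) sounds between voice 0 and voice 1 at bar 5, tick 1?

M7

voice 0=C3 voice 1=B3 -> M7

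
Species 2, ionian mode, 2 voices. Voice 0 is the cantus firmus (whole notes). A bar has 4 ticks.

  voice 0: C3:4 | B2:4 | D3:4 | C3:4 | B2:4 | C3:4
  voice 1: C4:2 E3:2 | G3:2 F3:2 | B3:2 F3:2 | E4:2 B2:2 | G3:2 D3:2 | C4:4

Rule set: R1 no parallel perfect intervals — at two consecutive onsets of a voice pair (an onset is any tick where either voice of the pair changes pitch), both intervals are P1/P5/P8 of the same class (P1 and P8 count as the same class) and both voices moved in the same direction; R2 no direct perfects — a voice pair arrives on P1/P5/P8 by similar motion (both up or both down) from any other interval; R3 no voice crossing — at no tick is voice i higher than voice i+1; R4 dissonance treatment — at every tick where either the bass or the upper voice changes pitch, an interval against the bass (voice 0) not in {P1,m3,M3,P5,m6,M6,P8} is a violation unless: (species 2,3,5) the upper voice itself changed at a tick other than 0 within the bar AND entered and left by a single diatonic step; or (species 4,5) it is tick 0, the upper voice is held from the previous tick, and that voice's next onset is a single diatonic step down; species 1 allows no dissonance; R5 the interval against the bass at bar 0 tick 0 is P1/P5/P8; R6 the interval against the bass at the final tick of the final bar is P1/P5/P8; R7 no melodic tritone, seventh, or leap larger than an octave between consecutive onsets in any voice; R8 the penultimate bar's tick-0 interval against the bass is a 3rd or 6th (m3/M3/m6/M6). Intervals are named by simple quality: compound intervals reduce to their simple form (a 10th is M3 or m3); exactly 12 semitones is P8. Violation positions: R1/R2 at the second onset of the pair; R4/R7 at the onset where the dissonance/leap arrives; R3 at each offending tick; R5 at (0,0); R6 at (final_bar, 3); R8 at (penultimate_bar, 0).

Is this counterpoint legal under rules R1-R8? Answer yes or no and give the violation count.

bar 0: v0=C3 v1=C4 (P8)
bar 1: v0=B2 v1=G3 (m6)
bar 2: v0=D3 v1=B3 (M6)
bar 3: v0=C3 v1=E4 (M3)
bar 4: v0=B2 v1=G3 (m6)
bar 5: v0=C3 v1=C4 (P8)
  R4 @ bar1.2: B2/F3 TT untreated
  R7 @ bar2.0: F3->B3 leap 6st
  R7 @ bar2.2: B3->F3 leap 6st
  R7 @ bar3.0: F3->E4 leap 11st
  R3 @ bar3.2: C3 above B2
  R4 @ bar3.2: C3/B2 m2 untreated
  R7 @ bar3.2: E4->B2 leap 17st
  R3 @ bar3.3: C3 above B2
  R2 @ bar5.0: B2/D3 m3 -> C3/C4 P8 similar
  R7 @ bar5.0: D3->C4 leap 10st

No (10 violations)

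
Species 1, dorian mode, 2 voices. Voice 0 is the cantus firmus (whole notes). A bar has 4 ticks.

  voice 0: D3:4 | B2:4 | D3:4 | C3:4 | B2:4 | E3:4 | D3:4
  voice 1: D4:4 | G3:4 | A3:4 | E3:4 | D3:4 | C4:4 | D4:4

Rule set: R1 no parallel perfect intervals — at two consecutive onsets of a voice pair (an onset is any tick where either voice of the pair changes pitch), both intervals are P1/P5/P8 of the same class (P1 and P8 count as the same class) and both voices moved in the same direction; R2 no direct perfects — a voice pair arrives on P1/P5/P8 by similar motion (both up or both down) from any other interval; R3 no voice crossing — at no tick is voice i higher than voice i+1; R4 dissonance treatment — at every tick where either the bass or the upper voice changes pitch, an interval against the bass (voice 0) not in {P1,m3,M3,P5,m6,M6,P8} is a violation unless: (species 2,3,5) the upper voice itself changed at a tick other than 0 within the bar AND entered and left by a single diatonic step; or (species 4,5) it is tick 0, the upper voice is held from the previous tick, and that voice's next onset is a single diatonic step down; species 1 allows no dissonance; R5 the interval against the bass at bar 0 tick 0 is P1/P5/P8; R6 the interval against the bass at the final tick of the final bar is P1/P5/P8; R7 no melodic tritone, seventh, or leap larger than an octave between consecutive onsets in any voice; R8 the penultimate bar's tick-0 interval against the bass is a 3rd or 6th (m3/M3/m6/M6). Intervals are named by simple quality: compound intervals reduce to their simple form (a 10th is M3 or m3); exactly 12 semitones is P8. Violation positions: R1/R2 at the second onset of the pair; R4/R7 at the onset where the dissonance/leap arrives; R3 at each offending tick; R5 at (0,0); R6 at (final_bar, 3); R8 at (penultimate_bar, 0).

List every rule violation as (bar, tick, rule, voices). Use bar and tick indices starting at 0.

(2, 0, R2, (0, 1))
(5, 0, R7, (1,))

bar 0: v0=D3 v1=D4 downbeat P8
bar 1: v0=B2 v1=G3 downbeat m6
bar 2: v0=D3 v1=A3 downbeat P5
bar 3: v0=C3 v1=E3 downbeat M3
bar 4: v0=B2 v1=D3 downbeat m3
bar 5: v0=E3 v1=C4 downbeat m6
bar 6: v0=D3 v1=D4 downbeat P8
  -> R2 @ bar 2 tick 0 v(0, 1): B2/G3 m6 -> D3/A3 P5 similar
  -> R7 @ bar 5 tick 0 v(1,): D3->C4 leap 10st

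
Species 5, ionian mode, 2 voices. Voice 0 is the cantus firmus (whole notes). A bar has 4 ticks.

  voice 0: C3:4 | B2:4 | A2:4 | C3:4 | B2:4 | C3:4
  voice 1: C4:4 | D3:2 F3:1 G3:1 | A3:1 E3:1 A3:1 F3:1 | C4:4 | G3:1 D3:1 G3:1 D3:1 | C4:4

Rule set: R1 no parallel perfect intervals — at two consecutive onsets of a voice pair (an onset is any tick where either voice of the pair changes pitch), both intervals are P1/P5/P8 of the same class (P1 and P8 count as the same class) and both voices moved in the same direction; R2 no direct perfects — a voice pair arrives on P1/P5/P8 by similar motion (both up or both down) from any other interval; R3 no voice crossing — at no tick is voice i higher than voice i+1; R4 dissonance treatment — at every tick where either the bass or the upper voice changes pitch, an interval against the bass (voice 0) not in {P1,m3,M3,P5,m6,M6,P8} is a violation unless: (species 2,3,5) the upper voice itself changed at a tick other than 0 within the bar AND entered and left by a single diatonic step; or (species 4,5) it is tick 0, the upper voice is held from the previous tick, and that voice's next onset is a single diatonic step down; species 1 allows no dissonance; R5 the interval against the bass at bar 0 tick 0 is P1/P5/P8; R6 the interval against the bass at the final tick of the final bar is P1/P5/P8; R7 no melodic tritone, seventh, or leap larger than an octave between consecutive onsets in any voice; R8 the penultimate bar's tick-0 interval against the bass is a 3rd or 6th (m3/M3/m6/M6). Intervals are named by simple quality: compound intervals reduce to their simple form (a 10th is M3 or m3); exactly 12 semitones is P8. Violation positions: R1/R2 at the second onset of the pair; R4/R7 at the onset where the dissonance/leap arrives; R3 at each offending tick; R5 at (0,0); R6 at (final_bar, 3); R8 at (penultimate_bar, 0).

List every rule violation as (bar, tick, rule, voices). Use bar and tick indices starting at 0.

(1, 0, R7, (1,))
(1, 2, R4, (0, 1))
(3, 0, R2, (0, 1))
(5, 0, R2, (0, 1))
(5, 0, R7, (1,))

bar 0: v0=C3 v1=C4 downbeat P8
bar 1: v0=B2 v1=D3 downbeat m3
bar 2: v0=A2 v1=A3 downbeat P8
bar 3: v0=C3 v1=C4 downbeat P8
bar 4: v0=B2 v1=G3 downbeat m6
bar 5: v0=C3 v1=C4 downbeat P8
  -> R7 @ bar 1 tick 0 v(1,): C4->D3 leap 10st
  -> R4 @ bar 1 tick 2 v(0, 1): B2/F3 TT untreated
  -> R2 @ bar 3 tick 0 v(0, 1): A2/F3 m6 -> C3/C4 P8 similar
  -> R2 @ bar 5 tick 0 v(0, 1): B2/D3 m3 -> C3/C4 P8 similar
  -> R7 @ bar 5 tick 0 v(1,): D3->C4 leap 10st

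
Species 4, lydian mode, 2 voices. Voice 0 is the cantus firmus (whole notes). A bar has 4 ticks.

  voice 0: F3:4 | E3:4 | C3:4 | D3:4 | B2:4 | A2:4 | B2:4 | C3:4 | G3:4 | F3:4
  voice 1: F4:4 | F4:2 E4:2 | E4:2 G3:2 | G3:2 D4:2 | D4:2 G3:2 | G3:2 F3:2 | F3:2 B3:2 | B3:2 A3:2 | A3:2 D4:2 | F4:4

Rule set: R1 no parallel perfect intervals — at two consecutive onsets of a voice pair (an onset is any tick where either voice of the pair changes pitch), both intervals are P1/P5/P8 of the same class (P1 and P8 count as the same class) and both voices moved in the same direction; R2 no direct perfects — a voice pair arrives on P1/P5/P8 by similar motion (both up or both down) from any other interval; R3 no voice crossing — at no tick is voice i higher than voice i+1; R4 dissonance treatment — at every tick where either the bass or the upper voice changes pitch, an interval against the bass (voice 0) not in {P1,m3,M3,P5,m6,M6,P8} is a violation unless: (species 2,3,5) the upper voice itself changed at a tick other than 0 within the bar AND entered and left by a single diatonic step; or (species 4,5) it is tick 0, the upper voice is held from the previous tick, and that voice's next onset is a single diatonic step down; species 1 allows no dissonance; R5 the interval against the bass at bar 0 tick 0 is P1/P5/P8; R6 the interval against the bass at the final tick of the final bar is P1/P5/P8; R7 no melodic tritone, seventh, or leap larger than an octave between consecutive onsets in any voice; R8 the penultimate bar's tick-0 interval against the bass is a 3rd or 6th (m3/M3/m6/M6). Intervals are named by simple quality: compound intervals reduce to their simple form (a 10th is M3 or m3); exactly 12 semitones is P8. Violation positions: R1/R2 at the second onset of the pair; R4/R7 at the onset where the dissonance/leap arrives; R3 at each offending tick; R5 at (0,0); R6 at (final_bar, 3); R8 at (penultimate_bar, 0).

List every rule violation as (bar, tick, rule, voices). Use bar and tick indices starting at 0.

(3, 0, R4, (0, 1))
(6, 0, R4, (0, 1))
(6, 2, R7, (1,))
(8, 0, R4, (0, 1))
(8, 0, R8, (0, 1))

bar 0: v0=F3 v1=F4 downbeat P8
bar 1: v0=E3 v1=F4 downbeat m2
bar 2: v0=C3 v1=E4 downbeat M3
bar 3: v0=D3 v1=G3 downbeat P4
bar 4: v0=B2 v1=D4 downbeat m3
bar 5: v0=A2 v1=G3 downbeat m7
bar 6: v0=B2 v1=F3 downbeat TT
bar 7: v0=C3 v1=B3 downbeat M7
bar 8: v0=G3 v1=A3 downbeat M2
bar 9: v0=F3 v1=F4 downbeat P8
  -> R4 @ bar 3 tick 0 v(0, 1): D3/G3 P4 untreated
  -> R4 @ bar 6 tick 0 v(0, 1): B2/F3 TT untreated
  -> R7 @ bar 6 tick 2 v(1,): F3->B3 leap 6st
  -> R4 @ bar 8 tick 0 v(0, 1): G3/A3 M2 untreated
  -> R8 @ bar 8 tick 0 v(0, 1): penult M2 not 3rd/6th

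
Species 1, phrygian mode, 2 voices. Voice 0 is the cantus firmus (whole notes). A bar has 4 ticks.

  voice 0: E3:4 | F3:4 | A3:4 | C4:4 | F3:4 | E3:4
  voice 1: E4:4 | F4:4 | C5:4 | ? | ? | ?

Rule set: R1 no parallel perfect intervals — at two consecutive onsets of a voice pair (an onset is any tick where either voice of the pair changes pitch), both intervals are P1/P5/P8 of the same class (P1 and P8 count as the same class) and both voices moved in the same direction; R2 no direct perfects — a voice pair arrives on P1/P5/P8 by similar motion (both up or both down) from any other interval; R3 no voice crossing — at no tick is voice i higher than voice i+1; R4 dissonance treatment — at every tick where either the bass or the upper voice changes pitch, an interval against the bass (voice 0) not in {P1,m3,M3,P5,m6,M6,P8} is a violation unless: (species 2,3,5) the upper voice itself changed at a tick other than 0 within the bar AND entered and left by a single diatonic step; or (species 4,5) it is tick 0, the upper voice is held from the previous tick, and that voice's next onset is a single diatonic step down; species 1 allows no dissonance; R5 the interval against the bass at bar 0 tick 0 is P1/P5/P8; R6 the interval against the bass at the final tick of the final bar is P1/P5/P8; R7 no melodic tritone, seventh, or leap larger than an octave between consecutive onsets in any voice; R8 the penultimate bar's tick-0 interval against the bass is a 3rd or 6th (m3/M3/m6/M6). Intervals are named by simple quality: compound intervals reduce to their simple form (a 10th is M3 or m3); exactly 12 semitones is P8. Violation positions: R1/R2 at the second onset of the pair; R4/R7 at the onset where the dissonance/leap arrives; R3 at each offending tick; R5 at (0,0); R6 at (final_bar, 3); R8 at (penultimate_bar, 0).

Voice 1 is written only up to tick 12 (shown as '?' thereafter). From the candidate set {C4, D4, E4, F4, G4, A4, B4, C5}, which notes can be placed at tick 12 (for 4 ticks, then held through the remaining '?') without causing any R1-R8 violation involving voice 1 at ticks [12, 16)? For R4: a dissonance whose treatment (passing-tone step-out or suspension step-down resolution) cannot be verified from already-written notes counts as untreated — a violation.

C4: legal
D4: violates R4,R7
E4: legal
F4: violates R4
G4: legal
A4: legal
B4: violates R4
C5: legal

{A4, C4, C5, E4, G4}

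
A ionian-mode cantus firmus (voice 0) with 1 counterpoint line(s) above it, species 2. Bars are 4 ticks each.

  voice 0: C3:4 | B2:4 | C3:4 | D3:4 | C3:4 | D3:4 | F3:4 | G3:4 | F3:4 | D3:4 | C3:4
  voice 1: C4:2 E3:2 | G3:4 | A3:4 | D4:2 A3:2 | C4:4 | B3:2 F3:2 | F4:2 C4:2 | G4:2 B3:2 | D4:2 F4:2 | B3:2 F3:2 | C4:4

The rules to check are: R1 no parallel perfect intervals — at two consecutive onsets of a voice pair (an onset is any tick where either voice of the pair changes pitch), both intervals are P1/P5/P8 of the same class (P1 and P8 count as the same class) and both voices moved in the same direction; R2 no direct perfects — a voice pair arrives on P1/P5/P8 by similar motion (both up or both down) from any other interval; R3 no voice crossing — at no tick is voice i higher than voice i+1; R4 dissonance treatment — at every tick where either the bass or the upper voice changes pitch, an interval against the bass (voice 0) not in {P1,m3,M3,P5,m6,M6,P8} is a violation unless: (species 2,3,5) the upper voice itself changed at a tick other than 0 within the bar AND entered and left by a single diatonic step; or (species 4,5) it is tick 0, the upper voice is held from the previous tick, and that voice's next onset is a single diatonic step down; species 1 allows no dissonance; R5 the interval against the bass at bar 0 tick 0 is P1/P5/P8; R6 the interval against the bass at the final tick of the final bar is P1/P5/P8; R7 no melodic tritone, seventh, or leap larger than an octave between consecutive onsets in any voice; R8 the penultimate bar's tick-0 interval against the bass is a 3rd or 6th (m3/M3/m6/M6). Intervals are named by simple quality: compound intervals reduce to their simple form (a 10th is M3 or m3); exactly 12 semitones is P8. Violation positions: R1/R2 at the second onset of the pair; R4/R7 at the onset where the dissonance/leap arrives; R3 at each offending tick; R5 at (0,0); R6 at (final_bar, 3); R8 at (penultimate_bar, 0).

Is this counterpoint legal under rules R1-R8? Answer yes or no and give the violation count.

No (6 violations)

bar 0: v0=C3 v1=C4 (P8)
bar 1: v0=B2 v1=G3 (m6)
bar 2: v0=C3 v1=A3 (M6)
bar 3: v0=D3 v1=D4 (P8)
bar 4: v0=C3 v1=C4 (P8)
bar 5: v0=D3 v1=B3 (M6)
bar 6: v0=F3 v1=F4 (P8)
bar 7: v0=G3 v1=G4 (P8)
bar 8: v0=F3 v1=D4 (M6)
bar 9: v0=D3 v1=B3 (M6)
bar 10: v0=C3 v1=C4 (P8)
  R2 @ bar3.0: C3/A3 M6 -> D3/D4 P8 similar
  R7 @ bar5.2: B3->F3 leap 6st
  R2 @ bar6.0: D3/F3 m3 -> F3/F4 P8 similar
  R2 @ bar7.0: F3/C4 P5 -> G3/G4 P8 similar
  R7 @ bar9.0: F4->B3 leap 6st
  R7 @ bar9.2: B3->F3 leap 6st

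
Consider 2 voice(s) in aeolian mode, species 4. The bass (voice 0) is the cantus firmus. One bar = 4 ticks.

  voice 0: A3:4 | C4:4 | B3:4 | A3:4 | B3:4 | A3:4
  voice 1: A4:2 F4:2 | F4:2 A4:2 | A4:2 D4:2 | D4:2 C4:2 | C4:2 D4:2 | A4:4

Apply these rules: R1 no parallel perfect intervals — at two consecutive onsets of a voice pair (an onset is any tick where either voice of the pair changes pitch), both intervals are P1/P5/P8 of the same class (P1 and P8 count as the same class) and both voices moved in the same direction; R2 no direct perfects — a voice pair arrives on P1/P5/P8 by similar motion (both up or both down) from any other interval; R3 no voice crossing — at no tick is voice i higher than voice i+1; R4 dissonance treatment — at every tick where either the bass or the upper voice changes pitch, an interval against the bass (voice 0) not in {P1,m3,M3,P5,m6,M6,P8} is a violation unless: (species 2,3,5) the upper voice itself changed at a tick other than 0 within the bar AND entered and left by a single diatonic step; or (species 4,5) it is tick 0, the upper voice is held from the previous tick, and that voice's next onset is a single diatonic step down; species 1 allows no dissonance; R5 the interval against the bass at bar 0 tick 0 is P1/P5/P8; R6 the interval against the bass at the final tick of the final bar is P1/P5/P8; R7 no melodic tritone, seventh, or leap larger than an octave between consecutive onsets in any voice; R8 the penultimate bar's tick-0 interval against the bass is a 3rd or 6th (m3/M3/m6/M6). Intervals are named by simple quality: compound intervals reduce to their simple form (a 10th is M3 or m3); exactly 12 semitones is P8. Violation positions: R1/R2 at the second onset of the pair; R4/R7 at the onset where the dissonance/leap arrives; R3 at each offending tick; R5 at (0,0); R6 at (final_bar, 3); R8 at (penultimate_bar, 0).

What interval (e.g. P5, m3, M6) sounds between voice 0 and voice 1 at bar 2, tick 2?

m3

voice 0=B3 voice 1=D4 -> m3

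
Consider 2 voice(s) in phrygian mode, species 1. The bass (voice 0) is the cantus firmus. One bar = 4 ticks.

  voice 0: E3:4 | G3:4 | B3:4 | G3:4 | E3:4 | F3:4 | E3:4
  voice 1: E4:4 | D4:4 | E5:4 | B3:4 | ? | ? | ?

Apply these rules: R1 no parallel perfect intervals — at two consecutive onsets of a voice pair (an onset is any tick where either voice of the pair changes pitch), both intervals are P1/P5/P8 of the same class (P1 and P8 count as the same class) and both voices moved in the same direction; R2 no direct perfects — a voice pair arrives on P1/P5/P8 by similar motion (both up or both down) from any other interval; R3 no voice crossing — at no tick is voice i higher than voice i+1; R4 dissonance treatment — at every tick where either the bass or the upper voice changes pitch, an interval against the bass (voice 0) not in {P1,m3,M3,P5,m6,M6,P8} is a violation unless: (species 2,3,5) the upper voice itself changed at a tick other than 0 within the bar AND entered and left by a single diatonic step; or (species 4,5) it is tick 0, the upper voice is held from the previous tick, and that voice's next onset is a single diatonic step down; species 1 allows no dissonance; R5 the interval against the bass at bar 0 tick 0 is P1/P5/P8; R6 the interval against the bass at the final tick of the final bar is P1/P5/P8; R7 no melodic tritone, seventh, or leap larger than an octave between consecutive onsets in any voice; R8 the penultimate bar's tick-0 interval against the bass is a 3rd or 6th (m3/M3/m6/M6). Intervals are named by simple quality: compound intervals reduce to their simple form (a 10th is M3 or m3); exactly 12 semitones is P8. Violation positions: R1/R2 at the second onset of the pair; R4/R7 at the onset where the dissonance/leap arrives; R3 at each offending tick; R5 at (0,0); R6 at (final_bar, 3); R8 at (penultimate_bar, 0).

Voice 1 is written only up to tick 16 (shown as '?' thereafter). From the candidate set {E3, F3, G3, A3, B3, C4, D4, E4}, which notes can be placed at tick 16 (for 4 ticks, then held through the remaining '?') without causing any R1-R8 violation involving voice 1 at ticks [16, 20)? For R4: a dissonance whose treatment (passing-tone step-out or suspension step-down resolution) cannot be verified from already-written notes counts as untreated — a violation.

E3: violates R2
F3: violates R4,R7
G3: legal
A3: violates R4
B3: legal
C4: legal
D4: violates R4
E4: legal

{B3, C4, E4, G3}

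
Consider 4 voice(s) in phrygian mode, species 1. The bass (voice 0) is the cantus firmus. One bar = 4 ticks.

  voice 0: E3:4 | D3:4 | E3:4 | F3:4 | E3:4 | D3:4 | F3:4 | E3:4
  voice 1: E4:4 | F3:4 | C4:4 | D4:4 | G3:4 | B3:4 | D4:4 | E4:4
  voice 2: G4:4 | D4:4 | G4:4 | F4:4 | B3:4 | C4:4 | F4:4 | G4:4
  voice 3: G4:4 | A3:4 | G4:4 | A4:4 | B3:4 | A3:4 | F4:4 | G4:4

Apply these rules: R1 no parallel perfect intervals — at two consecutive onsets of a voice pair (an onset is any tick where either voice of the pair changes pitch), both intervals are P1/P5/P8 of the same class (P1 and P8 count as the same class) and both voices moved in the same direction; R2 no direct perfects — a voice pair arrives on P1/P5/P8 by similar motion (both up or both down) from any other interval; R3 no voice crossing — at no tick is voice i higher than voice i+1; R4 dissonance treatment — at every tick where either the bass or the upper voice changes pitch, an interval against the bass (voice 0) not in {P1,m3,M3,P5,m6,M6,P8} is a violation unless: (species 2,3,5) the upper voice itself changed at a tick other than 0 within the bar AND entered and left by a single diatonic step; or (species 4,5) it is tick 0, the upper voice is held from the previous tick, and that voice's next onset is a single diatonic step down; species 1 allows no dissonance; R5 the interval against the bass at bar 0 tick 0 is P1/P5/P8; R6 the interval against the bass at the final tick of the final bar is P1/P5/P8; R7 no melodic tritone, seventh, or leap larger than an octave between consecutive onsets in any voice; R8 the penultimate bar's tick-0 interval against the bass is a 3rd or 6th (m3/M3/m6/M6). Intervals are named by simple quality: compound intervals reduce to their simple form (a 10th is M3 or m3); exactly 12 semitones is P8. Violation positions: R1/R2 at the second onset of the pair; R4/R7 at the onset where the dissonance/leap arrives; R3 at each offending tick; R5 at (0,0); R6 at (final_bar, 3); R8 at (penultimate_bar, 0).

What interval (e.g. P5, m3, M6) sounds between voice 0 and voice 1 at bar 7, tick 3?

P8

voice 0=E3 voice 1=E4 -> P8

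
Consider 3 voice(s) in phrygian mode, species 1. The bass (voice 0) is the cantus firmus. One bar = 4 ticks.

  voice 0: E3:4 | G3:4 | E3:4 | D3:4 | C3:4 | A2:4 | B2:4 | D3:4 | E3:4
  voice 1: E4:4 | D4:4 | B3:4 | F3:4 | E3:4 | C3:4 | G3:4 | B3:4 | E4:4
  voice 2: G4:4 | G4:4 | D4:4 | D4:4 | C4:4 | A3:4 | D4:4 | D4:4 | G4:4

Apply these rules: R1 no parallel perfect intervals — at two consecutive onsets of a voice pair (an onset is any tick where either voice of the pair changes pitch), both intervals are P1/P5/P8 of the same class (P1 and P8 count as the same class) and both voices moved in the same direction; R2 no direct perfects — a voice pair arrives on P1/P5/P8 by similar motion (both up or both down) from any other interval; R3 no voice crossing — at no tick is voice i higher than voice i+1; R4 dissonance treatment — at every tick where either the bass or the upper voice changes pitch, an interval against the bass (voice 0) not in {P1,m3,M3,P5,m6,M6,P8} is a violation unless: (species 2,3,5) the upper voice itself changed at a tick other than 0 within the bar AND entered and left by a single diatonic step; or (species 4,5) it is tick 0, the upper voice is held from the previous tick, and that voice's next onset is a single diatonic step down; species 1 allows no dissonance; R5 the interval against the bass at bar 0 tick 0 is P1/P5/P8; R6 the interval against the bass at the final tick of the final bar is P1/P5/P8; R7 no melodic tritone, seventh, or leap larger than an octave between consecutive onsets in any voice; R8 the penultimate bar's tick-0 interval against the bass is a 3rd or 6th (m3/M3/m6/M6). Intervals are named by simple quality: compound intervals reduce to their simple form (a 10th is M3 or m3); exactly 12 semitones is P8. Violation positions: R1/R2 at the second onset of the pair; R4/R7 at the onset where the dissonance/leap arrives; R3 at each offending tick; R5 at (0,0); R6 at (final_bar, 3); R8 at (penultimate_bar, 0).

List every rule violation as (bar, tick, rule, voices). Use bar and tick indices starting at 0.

bar 0: v0=E3 v1=E4 v2=G4 downbeat m3
bar 1: v0=G3 v1=D4 v2=G4 downbeat P8
bar 2: v0=E3 v1=B3 v2=D4 downbeat m7
bar 3: v0=D3 v1=F3 v2=D4 downbeat P8
bar 4: v0=C3 v1=E3 v2=C4 downbeat P8
bar 5: v0=A2 v1=C3 v2=A3 downbeat P8
bar 6: v0=B2 v1=G3 v2=D4 downbeat m3
bar 7: v0=D3 v1=B3 v2=D4 downbeat P8
bar 8: v0=E3 v1=E4 v2=G4 downbeat m3
  -> R5 @ bar 0 tick 0 v(0, 2): opens on m3
  -> R1 @ bar 2 tick 0 v(0, 1): G3/D4 P5 -> E3/B3 P5 similar
  -> R4 @ bar 2 tick 0 v(0, 2): E3/D4 m7 untreated
  -> R7 @ bar 3 tick 0 v(1,): B3->F3 leap 6st
  -> R1 @ bar 4 tick 0 v(0, 2): D3/D4 P8 -> C3/C4 P8 similar
  -> R1 @ bar 5 tick 0 v(0, 2): C3/C4 P8 -> A2/A3 P8 similar
  -> R2 @ bar 6 tick 0 v(1, 2): C3/A3 M6 -> G3/D4 P5 similar
  -> R8 @ bar 7 tick 0 v(0, 2): penult P8 not 3rd/6th
  -> R2 @ bar 8 tick 0 v(0, 1): D3/B3 M6 -> E3/E4 P8 similar
  -> R6 @ bar 8 tick 3 v(0, 2): closes on m3

(0, 0, R5, (0, 2))
(2, 0, R1, (0, 1))
(2, 0, R4, (0, 2))
(3, 0, R7, (1,))
(4, 0, R1, (0, 2))
(5, 0, R1, (0, 2))
(6, 0, R2, (1, 2))
(7, 0, R8, (0, 2))
(8, 0, R2, (0, 1))
(8, 3, R6, (0, 2))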